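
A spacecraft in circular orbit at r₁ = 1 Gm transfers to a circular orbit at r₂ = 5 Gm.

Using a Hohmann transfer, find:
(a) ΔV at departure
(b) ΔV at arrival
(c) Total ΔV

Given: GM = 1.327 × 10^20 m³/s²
r₁ = 1 Gm = 1 × 10^9 m
r₂ = 5 Gm = 5 × 10^9 m
GM = 1.327 × 10^20 m³/s²
Transfer ellipse: a_t = (r₁ + r₂)/2 = 3 × 10^9 m
Circular speed at r₁: v₁ = √(GM/r₁) = 364280 m/s
Transfer speed at r₁ (periapsis): v₁ₜ = √(GM(2/r₁ − 1/a_t)) = 470284 m/s
(a) ΔV₁ = v₁ₜ − v₁ = 106003 m/s ≈ 106 km/s
Circular speed at r₂: v₂ = √(GM/r₂) = 162911 m/s
Transfer speed at r₂ (apoapsis): v₂ₜ = √(GM(2/r₂ − 1/a_t)) = 94056.7 m/s
(b) ΔV₂ = v₂ − v₂ₜ = 68854.3 m/s ≈ 68.85 km/s
(c) ΔV_total = ΔV₁ + ΔV₂ = 174858 m/s ≈ 174.9 km/s

Final answer:
(a) ΔV₁ = 106 km/s
(b) ΔV₂ = 68.85 km/s
(c) ΔV_total = 174.9 km/s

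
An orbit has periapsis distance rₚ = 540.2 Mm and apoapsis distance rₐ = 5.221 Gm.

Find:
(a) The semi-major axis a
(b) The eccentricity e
rₚ = 540.2 Mm = 5.402 × 10^8 m
rₐ = 5.221 Gm = 5.221 × 10^9 m
(a) a = (rₚ + rₐ)/2 = 2.8806 × 10^9 m ≈ 2.881 Gm
(b) e = (rₐ − rₚ)/(rₐ + rₚ) = (4.6808 × 10^9) / (5.7612 × 10^9) = 0.81247

Final answer:
(a) a = 2.881 Gm
(b) e = 0.8125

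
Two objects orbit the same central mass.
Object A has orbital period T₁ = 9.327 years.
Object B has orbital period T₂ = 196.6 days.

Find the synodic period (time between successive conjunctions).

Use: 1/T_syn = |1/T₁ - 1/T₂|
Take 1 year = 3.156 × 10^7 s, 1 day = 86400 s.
T₁ = 9.327 years = 2.9436 × 10^8 s
T₂ = 196.6 days = 1.69862 × 10^7 s
1/T₁ = 3.3972 × 10^-9 s⁻¹
1/T₂ = 5.88712 × 10^-8 s⁻¹
|1/T₁ − 1/T₂| = 5.5474 × 10^-8 s⁻¹
T_syn = 1 / |1/T₁ − 1/T₂| = 1.80265 × 10^7 s ≈ 208.6 days

Final answer: T_syn = 208.6 days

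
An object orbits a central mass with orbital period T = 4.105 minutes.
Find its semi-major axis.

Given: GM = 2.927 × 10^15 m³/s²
T = 4.105 minutes = 246.3 s
GM = 2.927 × 10^15 m³/s²
Kepler's third law: a³ = GM T² / (4π²)
T² = 60663.7 s²
a³ = (2.927 × 10^15) × 60663.7 / (4π²) = 4.49771 × 10^18 m³
a = (a³)^(1/3) = 1.65068 × 10^6 m ≈ 1.651 × 10^6 m

Final answer: 1.651 × 10^6 m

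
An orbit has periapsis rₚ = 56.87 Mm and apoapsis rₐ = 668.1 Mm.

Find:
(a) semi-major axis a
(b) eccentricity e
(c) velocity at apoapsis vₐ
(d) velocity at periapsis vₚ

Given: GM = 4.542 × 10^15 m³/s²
rₚ = 56.87 Mm = 5.687 × 10^7 m
rₐ = 668.1 Mm = 6.681 × 10^8 m
GM = 4.542 × 10^15 m³/s²
a = (rₚ + rₐ)/2 = 3.62485 × 10^8 m
e = (rₐ − rₚ)/(rₐ + rₚ) = (6.1123 × 10^8) / (7.2497 × 10^8) = 0.843111
(a) a = 3.62485 × 10^8 m ≈ 362.5 Mm
(b) e = 0.843111 ≈ 0.8431
(c) vₐ² = GM (2/rₐ − 1/a) = 4.542 × 10^15 × (2.99356 × 10^-9 − 2.75873 × 10^-9) = 1.06659 × 10^6 m²/s²;  vₐ = 1032.76 m/s ≈ 1.033 km/s
(d) vₚ² = GM (2/rₚ − 1/a) = 4.542 × 10^15 × (3.51679 × 10^-8 − 2.75873 × 10^-9) = 1.47203 × 10^8 m²/s²;  vₚ = 12132.7 m/s ≈ 12.13 km/s

Final answer:
(a) semi-major axis a = 362.5 Mm
(b) eccentricity e = 0.8431
(c) velocity at apoapsis vₐ = 1.033 km/s
(d) velocity at periapsis vₚ = 12.13 km/s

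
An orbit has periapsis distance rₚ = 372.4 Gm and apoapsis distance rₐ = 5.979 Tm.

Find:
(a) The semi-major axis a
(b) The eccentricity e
rₚ = 372.4 Gm = 3.724 × 10^11 m
rₐ = 5.979 Tm = 5.979 × 10^12 m
(a) a = (rₚ + rₐ)/2 = 3.1757 × 10^12 m ≈ 3.176 Tm
(b) e = (rₐ − rₚ)/(rₐ + rₚ) = (5.6066 × 10^12) / (6.3514 × 10^12) = 0.882735

Final answer:
(a) a = 3.176 Tm
(b) e = 0.8827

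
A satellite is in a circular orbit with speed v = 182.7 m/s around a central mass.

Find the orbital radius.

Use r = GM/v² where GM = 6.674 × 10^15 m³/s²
v = 182.7 m/s
GM = 6.674 × 10^15 m³/s²
v² = 33379.3 m²/s²
r = GM/v² = (6.674 × 10^15) / 33379.3 = 1.99944 × 10^11 m ≈ 199.9 Gm

Final answer: 199.9 Gm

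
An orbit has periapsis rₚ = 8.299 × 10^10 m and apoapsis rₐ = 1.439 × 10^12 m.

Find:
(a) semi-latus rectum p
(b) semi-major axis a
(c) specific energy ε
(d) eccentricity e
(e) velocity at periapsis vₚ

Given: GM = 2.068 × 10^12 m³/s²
rₚ = 8.299 × 10^10 m
rₐ = 1.439 × 10^12 m
GM = 2.068 × 10^12 m³/s²
a = (rₚ + rₐ)/2 = 7.60995 × 10^11 m
e = (rₐ − rₚ)/(rₐ + rₚ) = (1.35601 × 10^12) / (1.52199 × 10^12) = 0.890945
(a) 1 − e² = 0.206216;  p = a(1 − e²) = 7.60995 × 10^11 × 0.206216 = 1.5693 × 10^11 m ≈ 1.569 × 10^11 m
(b) a = 7.60995 × 10^11 m ≈ 7.61 × 10^11 m
(c) 2a = 1.52199 × 10^12 m;  ε = −GM/(2a) = -1.35875 J/kg ≈ -1.359 J/kg
(d) e = 0.890945 ≈ 0.8909
(e) vₚ² = GM (2/rₚ − 1/a) = 2.068 × 10^12 × (2.40993 × 10^-11 − 1.31407 × 10^-12) = 47.1198 m²/s²;  vₚ = 6.86439 m/s ≈ 6.864 m/s

Final answer:
(a) semi-latus rectum p = 1.569 × 10^11 m
(b) semi-major axis a = 7.61 × 10^11 m
(c) specific energy ε = -1.359 J/kg
(d) eccentricity e = 0.8909
(e) velocity at periapsis vₚ = 6.864 m/s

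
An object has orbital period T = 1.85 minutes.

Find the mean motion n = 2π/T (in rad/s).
T = 1.85 minutes = 111 s
n = 2π / 111 s = 0.0566053 rad/s ≈ 0.05661 rad/s

Final answer: n = 0.05661 rad/s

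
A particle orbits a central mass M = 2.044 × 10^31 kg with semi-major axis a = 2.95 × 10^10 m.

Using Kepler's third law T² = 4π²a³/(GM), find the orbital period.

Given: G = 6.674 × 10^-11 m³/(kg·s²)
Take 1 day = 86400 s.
M = 2.044 × 10^31 kg
GM = G × M = 6.674 × 10^-11 × 2.044 × 10^31 = 1.36417 × 10^21 m³/s²
a = 2.95 × 10^10 m
a³ = 2.56724 × 10^31 m³
T = 2π √(a³/GM) = 2π √((2.56724 × 10^31) / (1.36417 × 10^21)) = 2π × 137183 s
T = 861945 s ≈ 9.976 days

Final answer: 9.976 days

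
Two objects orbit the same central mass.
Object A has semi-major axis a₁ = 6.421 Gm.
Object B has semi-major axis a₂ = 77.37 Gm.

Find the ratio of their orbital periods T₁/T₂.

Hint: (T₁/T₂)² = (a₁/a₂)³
a₁ = 6.421 Gm = 6.421 × 10^9 m
a₂ = 77.37 Gm = 7.737 × 10^10 m
a₁/a₂ = 0.0829908
T₁/T₂ = (a₁/a₂)^(3/2) = (0.0829908)^1.5 = 0.0239081

Final answer: T₁/T₂ = 0.02391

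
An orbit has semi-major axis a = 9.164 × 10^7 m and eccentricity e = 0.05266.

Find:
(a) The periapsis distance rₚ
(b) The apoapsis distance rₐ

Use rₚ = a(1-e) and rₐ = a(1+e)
a = 9.164 × 10^7 m
e = 0.05266:  1 − e = 0.94734,  1 + e = 1.05266
(a) rₚ = a(1 − e) = 9.164 × 10^7 m × 0.94734 = 8.68142 × 10^7 m ≈ 8.681 × 10^7 m
(b) rₐ = a(1 + e) = 9.164 × 10^7 m × 1.05266 = 9.64658 × 10^7 m ≈ 9.647 × 10^7 m

Final answer:
(a) rₚ = 8.681 × 10^7 m
(b) rₐ = 9.647 × 10^7 m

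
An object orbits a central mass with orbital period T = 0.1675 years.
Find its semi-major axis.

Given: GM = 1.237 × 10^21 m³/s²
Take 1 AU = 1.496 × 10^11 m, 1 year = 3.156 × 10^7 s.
T = 0.1675 years = 5.2863 × 10^6 s
GM = 1.237 × 10^21 m³/s²
Kepler's third law: a³ = GM T² / (4π²)
T² = 2.7945 × 10^13 s²
a³ = (1.237 × 10^21) × (2.7945 × 10^13) / (4π²) = 8.75616 × 10^32 m³
a = (a³)^(1/3) = 9.5669 × 10^10 m ≈ 0.6395 AU

Final answer: 0.6395 AU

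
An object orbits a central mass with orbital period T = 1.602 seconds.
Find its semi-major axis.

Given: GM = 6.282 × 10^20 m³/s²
T = 1.602 seconds
GM = 6.282 × 10^20 m³/s²
Kepler's third law: a³ = GM T² / (4π²)
T² = 2.5664 s²
a³ = (6.282 × 10^20) × 2.5664 / (4π²) = 4.08379 × 10^19 m³
a = (a³)^(1/3) = 3.44367 × 10^6 m ≈ 3.444 Mm

Final answer: 3.444 Mm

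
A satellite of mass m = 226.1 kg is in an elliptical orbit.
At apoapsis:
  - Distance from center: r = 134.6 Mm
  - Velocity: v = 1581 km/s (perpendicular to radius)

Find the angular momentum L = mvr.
r = 134.6 Mm = 1.346 × 10^8 m
v = 1581 km/s = 1.581 × 10^6 m/s
vr = 1.581 × 10^6 × 1.346 × 10^8 = 2.12803 × 10^14 m²/s
L = m × vr = 226.1 × 2.12803 × 10^14 = 4.81147 × 10^16 kg·m²/s ≈ 4.811 × 10^16 kg·m²/s

Final answer: L = 4.811 × 10^16 kg·m²/s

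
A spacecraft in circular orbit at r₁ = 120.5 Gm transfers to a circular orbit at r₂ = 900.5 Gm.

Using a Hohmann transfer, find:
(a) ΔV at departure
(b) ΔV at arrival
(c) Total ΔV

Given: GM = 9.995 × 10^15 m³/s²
r₁ = 120.5 Gm = 1.205 × 10^11 m
r₂ = 900.5 Gm = 9.005 × 10^11 m
GM = 9.995 × 10^15 m³/s²
Transfer ellipse: a_t = (r₁ + r₂)/2 = 5.105 × 10^11 m
Circular speed at r₁: v₁ = √(GM/r₁) = 288.004 m/s
Transfer speed at r₁ (periapsis): v₁ₜ = √(GM(2/r₁ − 1/a_t)) = 382.509 m/s
(a) ΔV₁ = v₁ₜ − v₁ = 94.5056 m/s ≈ 94.51 m/s
Circular speed at r₂: v₂ = √(GM/r₂) = 105.354 m/s
Transfer speed at r₂ (apoapsis): v₂ₜ = √(GM(2/r₂ − 1/a_t)) = 51.1853 m/s
(b) ΔV₂ = v₂ − v₂ₜ = 54.1683 m/s ≈ 54.17 m/s
(c) ΔV_total = ΔV₁ + ΔV₂ = 148.674 m/s ≈ 148.7 m/s

Final answer:
(a) ΔV₁ = 94.51 m/s
(b) ΔV₂ = 54.17 m/s
(c) ΔV_total = 148.7 m/s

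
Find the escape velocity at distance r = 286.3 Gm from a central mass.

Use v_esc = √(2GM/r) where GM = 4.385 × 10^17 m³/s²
r = 286.3 Gm = 2.863 × 10^11 m
GM = 4.385 × 10^17 m³/s²
2GM/r = 2 × (4.385 × 10^17) / (2.863 × 10^11) = 3.06322 × 10^6 m²/s²
v_esc = √(2GM/r) = 1750.21 m/s ≈ 1.75 km/s

Final answer: 1.75 km/s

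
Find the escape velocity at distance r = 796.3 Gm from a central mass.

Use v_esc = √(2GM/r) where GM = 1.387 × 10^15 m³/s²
r = 796.3 Gm = 7.963 × 10^11 m
GM = 1.387 × 10^15 m³/s²
2GM/r = 2 × (1.387 × 10^15) / (7.963 × 10^11) = 3483.61 m²/s²
v_esc = √(2GM/r) = 59.0221 m/s ≈ 59.02 m/s

Final answer: 59.02 m/s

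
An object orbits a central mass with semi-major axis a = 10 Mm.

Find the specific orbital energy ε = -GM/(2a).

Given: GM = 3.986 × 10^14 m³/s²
a = 10 Mm = 1 × 10^7 m
GM = 3.986 × 10^14 m³/s²
2a = 2 × 10^7 m
ε = −GM/(2a) = -1.993 × 10^7 J/kg ≈ -19.93 MJ/kg

Final answer: -19.93 MJ/kg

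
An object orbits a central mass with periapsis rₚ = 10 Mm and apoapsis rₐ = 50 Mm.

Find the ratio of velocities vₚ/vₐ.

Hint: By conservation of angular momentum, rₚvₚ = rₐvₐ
rₚ = 10 Mm = 1 × 10^7 m
rₐ = 50 Mm = 5 × 10^7 m
rₚvₚ = rₐvₐ  ⇒  vₚ/vₐ = rₐ/rₚ
vₚ/vₐ = (5 × 10^7) / (1 × 10^7) = 5

Final answer: vₚ/vₐ = 5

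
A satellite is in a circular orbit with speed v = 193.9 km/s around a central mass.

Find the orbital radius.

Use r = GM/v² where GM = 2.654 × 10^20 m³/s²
v = 193.9 km/s = 193900 m/s
GM = 2.654 × 10^20 m³/s²
v² = 3.75972 × 10^10 m²/s²
r = GM/v² = (2.654 × 10^20) / (3.75972 × 10^10) = 7.05903 × 10^9 m ≈ 7.059 Gm

Final answer: 7.059 Gm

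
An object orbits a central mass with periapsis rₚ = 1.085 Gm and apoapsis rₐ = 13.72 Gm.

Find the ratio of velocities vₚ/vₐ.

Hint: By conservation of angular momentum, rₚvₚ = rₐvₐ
rₚ = 1.085 Gm = 1.085 × 10^9 m
rₐ = 13.72 Gm = 1.372 × 10^10 m
rₚvₚ = rₐvₐ  ⇒  vₚ/vₐ = rₐ/rₚ
vₚ/vₐ = (1.372 × 10^10) / (1.085 × 10^9) = 12.6452

Final answer: vₚ/vₐ = 12.65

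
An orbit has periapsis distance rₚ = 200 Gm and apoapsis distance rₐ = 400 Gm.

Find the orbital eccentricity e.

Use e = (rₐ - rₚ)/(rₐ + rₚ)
rₚ = 200 Gm = 2 × 10^11 m
rₐ = 400 Gm = 4 × 10^11 m
rₐ − rₚ = 2 × 10^11 m
rₐ + rₚ = 6 × 10^11 m
e = (rₐ − rₚ)/(rₐ + rₚ) = 0.333333

Final answer: e = 0.3333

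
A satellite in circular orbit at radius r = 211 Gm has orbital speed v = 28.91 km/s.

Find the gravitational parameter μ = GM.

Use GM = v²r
r = 211 Gm = 2.11 × 10^11 m
v = 28.91 km/s = 28910 m/s
v² = 8.35788 × 10^8 m²/s²
GM = v²r = 8.35788 × 10^8 × 2.11 × 10^11 = 1.76351 × 10^20 m³/s²
GM ≈ 1.764 × 10^20 m³/s²

Final answer: GM = 1.764 × 10^20 m³/s²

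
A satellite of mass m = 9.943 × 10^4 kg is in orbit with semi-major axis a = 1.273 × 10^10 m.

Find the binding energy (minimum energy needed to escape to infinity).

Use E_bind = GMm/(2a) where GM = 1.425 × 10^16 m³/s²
a = 1.273 × 10^10 m
GM = 1.425 × 10^16 m³/s²
m = 9.943 × 10^4 kg
GMm = 1.425 × 10^16 × 99430 = 1.41688 × 10^21 m³·kg/s²
2a = 2.546 × 10^10 m
E_bind = GMm/(2a) = 5.56511 × 10^10 J ≈ 55.65 GJ

Final answer: 55.65 GJ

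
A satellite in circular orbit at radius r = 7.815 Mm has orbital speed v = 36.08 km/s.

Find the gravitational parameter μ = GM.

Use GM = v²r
r = 7.815 Mm = 7.815 × 10^6 m
v = 36.08 km/s = 36080 m/s
v² = 1.30177 × 10^9 m²/s²
GM = v²r = 1.30177 × 10^9 × 7.815 × 10^6 = 1.01733 × 10^16 m³/s²
GM ≈ 1.017 × 10^16 m³/s²

Final answer: GM = 1.017 × 10^16 m³/s²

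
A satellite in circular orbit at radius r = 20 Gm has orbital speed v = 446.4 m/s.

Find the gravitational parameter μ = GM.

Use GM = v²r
r = 20 Gm = 2 × 10^10 m
v = 446.4 m/s
v² = 199273 m²/s²
GM = v²r = 199273 × 2 × 10^10 = 3.98546 × 10^15 m³/s²
GM ≈ 3.985 × 10^15 m³/s²

Final answer: GM = 3.985 × 10^15 m³/s²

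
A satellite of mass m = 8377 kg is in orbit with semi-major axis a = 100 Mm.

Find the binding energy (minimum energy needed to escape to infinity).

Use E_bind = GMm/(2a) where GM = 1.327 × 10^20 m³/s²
a = 100 Mm = 1 × 10^8 m
GM = 1.327 × 10^20 m³/s²
m = 8377 kg
GMm = 1.327 × 10^20 × 8377 = 1.11163 × 10^24 m³·kg/s²
2a = 2 × 10^8 m
E_bind = GMm/(2a) = 5.55814 × 10^15 J ≈ 5.558 PJ

Final answer: 5.558 PJ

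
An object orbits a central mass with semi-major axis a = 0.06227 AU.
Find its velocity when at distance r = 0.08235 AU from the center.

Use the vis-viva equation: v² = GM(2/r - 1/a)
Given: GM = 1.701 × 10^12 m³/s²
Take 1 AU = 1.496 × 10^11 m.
a = 0.06227 AU = 9.31559 × 10^9 m
r = 0.08235 AU = 1.23196 × 10^10 m
GM = 1.701 × 10^12 m³/s²
2/r − 1/a = 1.62343 × 10^-10 − 1.07347 × 10^-10 = 5.49966 × 10^-11 m⁻¹
v² = GM (2/r − 1/a) = 93.5491 m²/s²
v = 9.67208 m/s ≈ 9.672 m/s

Final answer: 9.672 m/s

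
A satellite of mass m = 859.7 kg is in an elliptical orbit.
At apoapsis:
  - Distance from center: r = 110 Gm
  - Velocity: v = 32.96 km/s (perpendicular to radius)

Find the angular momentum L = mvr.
r = 110 Gm = 1.1 × 10^11 m
v = 32.96 km/s = 32960 m/s
vr = 32960 × 1.1 × 10^11 = 3.6256 × 10^15 m²/s
L = m × vr = 859.7 × 3.6256 × 10^15 = 3.11693 × 10^18 kg·m²/s ≈ 3.117 × 10^18 kg·m²/s

Final answer: L = 3.117 × 10^18 kg·m²/s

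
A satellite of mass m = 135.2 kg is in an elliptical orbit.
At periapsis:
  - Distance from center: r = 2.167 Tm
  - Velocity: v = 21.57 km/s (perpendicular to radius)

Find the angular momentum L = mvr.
r = 2.167 Tm = 2.167 × 10^12 m
v = 21.57 km/s = 21570 m/s
vr = 21570 × 2.167 × 10^12 = 4.67422 × 10^16 m²/s
L = m × vr = 135.2 × 4.67422 × 10^16 = 6.31954 × 10^18 kg·m²/s ≈ 6.32 × 10^18 kg·m²/s

Final answer: L = 6.32 × 10^18 kg·m²/s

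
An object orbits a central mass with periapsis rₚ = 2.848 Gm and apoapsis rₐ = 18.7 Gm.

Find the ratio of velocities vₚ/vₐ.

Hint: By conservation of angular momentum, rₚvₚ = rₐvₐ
rₚ = 2.848 Gm = 2.848 × 10^9 m
rₐ = 18.7 Gm = 1.87 × 10^10 m
rₚvₚ = rₐvₐ  ⇒  vₚ/vₐ = rₐ/rₚ
vₚ/vₐ = (1.87 × 10^10) / (2.848 × 10^9) = 6.56601

Final answer: vₚ/vₐ = 6.566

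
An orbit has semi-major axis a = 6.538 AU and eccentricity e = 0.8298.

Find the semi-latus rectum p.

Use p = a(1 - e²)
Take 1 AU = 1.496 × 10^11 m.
a = 6.538 AU = 9.78085 × 10^11 m
e = 0.8298,  e² = 0.688568,  1 − e² = 0.311432
p = a(1 − e²) = 9.78085 × 10^11 m × 0.311432 = 3.04607 × 10^11 m ≈ 2.036 AU

Final answer: p = 2.036 AU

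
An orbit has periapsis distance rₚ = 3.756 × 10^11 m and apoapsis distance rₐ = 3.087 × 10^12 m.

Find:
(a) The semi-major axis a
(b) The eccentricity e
rₚ = 3.756 × 10^11 m
rₐ = 3.087 × 10^12 m
(a) a = (rₚ + rₐ)/2 = 1.7313 × 10^12 m ≈ 1.731 × 10^12 m
(b) e = (rₐ − rₚ)/(rₐ + rₚ) = (2.7114 × 10^12) / (3.4626 × 10^12) = 0.783053

Final answer:
(a) a = 1.731 × 10^12 m
(b) e = 0.7831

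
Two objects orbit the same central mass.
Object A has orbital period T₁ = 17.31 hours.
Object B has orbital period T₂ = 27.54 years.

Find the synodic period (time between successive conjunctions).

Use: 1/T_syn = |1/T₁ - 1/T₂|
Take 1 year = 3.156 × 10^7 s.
T₁ = 17.31 hours = 62316 s
T₂ = 27.54 years = 8.69162 × 10^8 s
1/T₁ = 1.60472 × 10^-5 s⁻¹
1/T₂ = 1.15053 × 10^-9 s⁻¹
|1/T₁ − 1/T₂| = 1.60461 × 10^-5 s⁻¹
T_syn = 1 / |1/T₁ − 1/T₂| = 62320.5 s ≈ 17.31 hours

Final answer: T_syn = 17.31 hours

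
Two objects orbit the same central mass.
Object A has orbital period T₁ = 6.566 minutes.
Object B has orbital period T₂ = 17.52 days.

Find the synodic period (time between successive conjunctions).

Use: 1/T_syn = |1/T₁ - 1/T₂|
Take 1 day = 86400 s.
T₁ = 6.566 minutes = 393.96 s
T₂ = 17.52 days = 1.51373 × 10^6 s
1/T₁ = 0.00253833 s⁻¹
1/T₂ = 6.60621 × 10^-7 s⁻¹
|1/T₁ − 1/T₂| = 0.00253767 s⁻¹
T_syn = 1 / |1/T₁ − 1/T₂| = 394.063 s ≈ 6.568 minutes

Final answer: T_syn = 6.568 minutes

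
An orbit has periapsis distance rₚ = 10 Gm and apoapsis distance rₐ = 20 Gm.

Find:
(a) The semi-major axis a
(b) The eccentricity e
rₚ = 10 Gm = 1 × 10^10 m
rₐ = 20 Gm = 2 × 10^10 m
(a) a = (rₚ + rₐ)/2 = 1.5 × 10^10 m ≈ 15 Gm
(b) e = (rₐ − rₚ)/(rₐ + rₚ) = (1 × 10^10) / (3 × 10^10) = 0.333333

Final answer:
(a) a = 15 Gm
(b) e = 0.3333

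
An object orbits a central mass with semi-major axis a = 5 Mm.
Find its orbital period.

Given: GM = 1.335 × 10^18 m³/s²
a = 5 Mm = 5 × 10^6 m
GM = 1.335 × 10^18 m³/s²
a³ = 1.25 × 10^20 m³
T = 2π √(a³/GM) = 2π √((1.25 × 10^20) / (1.335 × 10^18)) = 2π × 9.67641 s
T = 60.7987 s ≈ 1.013 minutes

Final answer: 1.013 minutes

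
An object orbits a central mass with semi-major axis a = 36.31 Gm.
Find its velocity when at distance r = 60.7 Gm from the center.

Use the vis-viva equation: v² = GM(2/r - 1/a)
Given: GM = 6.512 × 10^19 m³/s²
a = 36.31 Gm = 3.631 × 10^10 m
r = 60.7 Gm = 6.07 × 10^10 m
GM = 6.512 × 10^19 m³/s²
2/r − 1/a = 3.29489 × 10^-11 − 2.75406 × 10^-11 = 5.40831 × 10^-12 m⁻¹
v² = GM (2/r − 1/a) = 3.52189 × 10^8 m²/s²
v = 18766.7 m/s ≈ 18.77 km/s

Final answer: 18.77 km/s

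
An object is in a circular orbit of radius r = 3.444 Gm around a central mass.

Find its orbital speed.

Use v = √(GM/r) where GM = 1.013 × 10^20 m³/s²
r = 3.444 Gm = 3.444 × 10^9 m
GM = 1.013 × 10^20 m³/s²
GM/r = (1.013 × 10^20) / (3.444 × 10^9) = 2.94135 × 10^10 m²/s²
v = √(GM/r) = 171504 m/s ≈ 171.5 km/s

Final answer: 171.5 km/s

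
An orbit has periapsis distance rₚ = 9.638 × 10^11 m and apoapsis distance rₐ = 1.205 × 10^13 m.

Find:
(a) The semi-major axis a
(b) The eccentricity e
rₚ = 9.638 × 10^11 m
rₐ = 1.205 × 10^13 m
(a) a = (rₚ + rₐ)/2 = 6.5069 × 10^12 m ≈ 6.507 × 10^12 m
(b) e = (rₐ − rₚ)/(rₐ + rₚ) = (1.10862 × 10^13) / (1.30138 × 10^13) = 0.85188

Final answer:
(a) a = 6.507 × 10^12 m
(b) e = 0.8519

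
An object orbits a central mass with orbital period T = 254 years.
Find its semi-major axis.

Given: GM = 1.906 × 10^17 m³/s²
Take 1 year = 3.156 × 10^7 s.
T = 254 years = 8.01624 × 10^9 s
GM = 1.906 × 10^17 m³/s²
Kepler's third law: a³ = GM T² / (4π²)
T² = 6.42601 × 10^19 s²
a³ = (1.906 × 10^17) × (6.42601 × 10^19) / (4π²) = 3.10245 × 10^35 m³
a = (a³)^(1/3) = 6.76968 × 10^11 m ≈ 677 Gm

Final answer: 677 Gm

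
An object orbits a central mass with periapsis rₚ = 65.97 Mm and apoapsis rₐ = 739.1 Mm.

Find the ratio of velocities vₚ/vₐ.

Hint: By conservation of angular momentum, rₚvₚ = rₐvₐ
rₚ = 65.97 Mm = 6.597 × 10^7 m
rₐ = 739.1 Mm = 7.391 × 10^8 m
rₚvₚ = rₐvₐ  ⇒  vₚ/vₐ = rₐ/rₚ
vₚ/vₐ = (7.391 × 10^8) / (6.597 × 10^7) = 11.2036

Final answer: vₚ/vₐ = 11.2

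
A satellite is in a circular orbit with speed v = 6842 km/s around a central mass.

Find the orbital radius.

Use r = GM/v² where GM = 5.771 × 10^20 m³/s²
v = 6842 km/s = 6.842 × 10^6 m/s
GM = 5.771 × 10^20 m³/s²
v² = 4.6813 × 10^13 m²/s²
r = GM/v² = (5.771 × 10^20) / (4.6813 × 10^13) = 1.23278 × 10^7 m ≈ 12.33 Mm

Final answer: 12.33 Mm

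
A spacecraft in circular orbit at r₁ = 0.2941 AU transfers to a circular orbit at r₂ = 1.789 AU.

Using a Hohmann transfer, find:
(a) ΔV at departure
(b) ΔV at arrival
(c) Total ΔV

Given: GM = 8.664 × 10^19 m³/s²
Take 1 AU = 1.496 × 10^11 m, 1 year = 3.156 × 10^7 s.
r₁ = 0.2941 AU = 4.39974 × 10^10 m
r₂ = 1.789 AU = 2.67634 × 10^11 m
GM = 8.664 × 10^19 m³/s²
Transfer ellipse: a_t = (r₁ + r₂)/2 = 1.55816 × 10^11 m
Circular speed at r₁: v₁ = √(GM/r₁) = 44375.8 m/s
Transfer speed at r₁ (periapsis): v₁ₜ = √(GM(2/r₁ − 1/a_t)) = 58158.2 m/s
(a) ΔV₁ = v₁ₜ − v₁ = 13782.4 m/s ≈ 2.908 AU/year
Circular speed at r₂: v₂ = √(GM/r₂) = 17992.4 m/s
Transfer speed at r₂ (apoapsis): v₂ₜ = √(GM(2/r₂ − 1/a_t)) = 9560.83 m/s
(b) ΔV₂ = v₂ − v₂ₜ = 8431.53 m/s ≈ 1.779 AU/year
(c) ΔV_total = ΔV₁ + ΔV₂ = 22214 m/s ≈ 4.686 AU/year

Final answer:
(a) ΔV₁ = 2.908 AU/year
(b) ΔV₂ = 1.779 AU/year
(c) ΔV_total = 4.686 AU/year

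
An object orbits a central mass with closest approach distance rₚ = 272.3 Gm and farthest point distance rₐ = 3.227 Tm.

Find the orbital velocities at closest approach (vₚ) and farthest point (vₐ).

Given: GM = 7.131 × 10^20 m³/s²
rₚ = 272.3 Gm = 2.723 × 10^11 m
rₐ = 3.227 Tm = 3.227 × 10^12 m
GM = 7.131 × 10^20 m³/s²
a = (rₚ + rₐ)/2 = 1.74965 × 10^12 m
Vis-viva: v² = GM (2/r − 1/a)
vₚ² = 7.131 × 10^20 × (7.34484 × 10^-12 − 5.71543 × 10^-13) = 4.83004 × 10^9 m²/s²
vₚ = 69498.5 m/s ≈ 69.5 km/s
vₐ² = 7.131 × 10^20 × (6.19771 × 10^-13 − 5.71543 × 10^-13) = 3.43912 × 10^7 m²/s²
vₐ = 5864.41 m/s ≈ 5.864 km/s

Final answer: vₚ = 69.5 km/s, vₐ = 5.864 km/s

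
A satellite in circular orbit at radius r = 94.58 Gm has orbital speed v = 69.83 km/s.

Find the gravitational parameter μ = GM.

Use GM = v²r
r = 94.58 Gm = 9.458 × 10^10 m
v = 69.83 km/s = 69830 m/s
v² = 4.87623 × 10^9 m²/s²
GM = v²r = 4.87623 × 10^9 × 9.458 × 10^10 = 4.61194 × 10^20 m³/s²
GM ≈ 4.612 × 10^20 m³/s²

Final answer: GM = 4.612 × 10^20 m³/s²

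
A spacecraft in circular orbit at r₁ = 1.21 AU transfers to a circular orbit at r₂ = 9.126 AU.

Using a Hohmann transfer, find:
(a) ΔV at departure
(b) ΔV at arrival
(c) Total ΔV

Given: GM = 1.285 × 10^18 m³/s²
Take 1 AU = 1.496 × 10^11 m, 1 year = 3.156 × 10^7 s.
r₁ = 1.21 AU = 1.81016 × 10^11 m
r₂ = 9.126 AU = 1.36525 × 10^12 m
GM = 1.285 × 10^18 m³/s²
Transfer ellipse: a_t = (r₁ + r₂)/2 = 7.73133 × 10^11 m
Circular speed at r₁: v₁ = √(GM/r₁) = 2664.36 m/s
Transfer speed at r₁ (periapsis): v₁ₜ = √(GM(2/r₁ − 1/a_t)) = 3540.56 m/s
(a) ΔV₁ = v₁ₜ − v₁ = 876.2 m/s ≈ 0.1848 AU/year
Circular speed at r₂: v₂ = √(GM/r₂) = 970.165 m/s
Transfer speed at r₂ (apoapsis): v₂ₜ = √(GM(2/r₂ − 1/a_t)) = 469.437 m/s
(b) ΔV₂ = v₂ − v₂ₜ = 500.728 m/s ≈ 0.1056 AU/year
(c) ΔV_total = ΔV₁ + ΔV₂ = 1376.93 m/s ≈ 0.2905 AU/year

Final answer:
(a) ΔV₁ = 0.1848 AU/year
(b) ΔV₂ = 0.1056 AU/year
(c) ΔV_total = 0.2905 AU/year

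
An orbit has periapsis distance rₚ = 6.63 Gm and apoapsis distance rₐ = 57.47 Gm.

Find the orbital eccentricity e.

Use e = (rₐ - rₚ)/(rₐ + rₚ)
rₚ = 6.63 Gm = 6.63 × 10^9 m
rₐ = 57.47 Gm = 5.747 × 10^10 m
rₐ − rₚ = 5.084 × 10^10 m
rₐ + rₚ = 6.41 × 10^10 m
e = (rₐ − rₚ)/(rₐ + rₚ) = 0.793136

Final answer: e = 0.7931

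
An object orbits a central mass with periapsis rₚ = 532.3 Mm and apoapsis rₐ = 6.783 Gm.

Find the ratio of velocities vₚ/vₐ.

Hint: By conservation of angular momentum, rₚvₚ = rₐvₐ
rₚ = 532.3 Mm = 5.323 × 10^8 m
rₐ = 6.783 Gm = 6.783 × 10^9 m
rₚvₚ = rₐvₐ  ⇒  vₚ/vₐ = rₐ/rₚ
vₚ/vₐ = (6.783 × 10^9) / (5.323 × 10^8) = 12.7428

Final answer: vₚ/vₐ = 12.74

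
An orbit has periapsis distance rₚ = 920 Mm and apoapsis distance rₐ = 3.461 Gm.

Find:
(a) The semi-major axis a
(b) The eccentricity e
rₚ = 920 Mm = 9.2 × 10^8 m
rₐ = 3.461 Gm = 3.461 × 10^9 m
(a) a = (rₚ + rₐ)/2 = 2.1905 × 10^9 m ≈ 2.191 Gm
(b) e = (rₐ − rₚ)/(rₐ + rₚ) = (2.541 × 10^9) / (4.381 × 10^9) = 0.580005

Final answer:
(a) a = 2.191 Gm
(b) e = 0.58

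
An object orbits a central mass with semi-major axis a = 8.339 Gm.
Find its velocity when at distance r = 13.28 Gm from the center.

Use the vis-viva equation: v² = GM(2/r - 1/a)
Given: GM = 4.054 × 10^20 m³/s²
a = 8.339 Gm = 8.339 × 10^9 m
r = 13.28 Gm = 1.328 × 10^10 m
GM = 4.054 × 10^20 m³/s²
2/r − 1/a = 1.50602 × 10^-10 − 1.19918 × 10^-10 = 3.0684 × 10^-11 m⁻¹
v² = GM (2/r − 1/a) = 1.24393 × 10^10 m²/s²
v = 111531 m/s ≈ 111.5 km/s

Final answer: 111.5 km/s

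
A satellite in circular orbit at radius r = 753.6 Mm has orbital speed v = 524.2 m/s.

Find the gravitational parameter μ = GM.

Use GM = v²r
r = 753.6 Mm = 7.536 × 10^8 m
v = 524.2 m/s
v² = 274786 m²/s²
GM = v²r = 274786 × 7.536 × 10^8 = 2.07078 × 10^14 m³/s²
GM ≈ 2.071 × 10^14 m³/s²

Final answer: GM = 2.071 × 10^14 m³/s²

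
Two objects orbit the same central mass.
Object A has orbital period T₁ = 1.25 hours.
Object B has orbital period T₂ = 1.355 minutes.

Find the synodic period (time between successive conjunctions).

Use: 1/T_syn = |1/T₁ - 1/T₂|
T₁ = 1.25 hours = 4500 s
T₂ = 1.355 minutes = 81.3 s
1/T₁ = 0.000222222 s⁻¹
1/T₂ = 0.0123001 s⁻¹
|1/T₁ − 1/T₂| = 0.0120779 s⁻¹
T_syn = 1 / |1/T₁ − 1/T₂| = 82.7958 s ≈ 1.38 minutes

Final answer: T_syn = 1.38 minutes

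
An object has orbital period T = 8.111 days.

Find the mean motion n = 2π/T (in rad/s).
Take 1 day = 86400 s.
T = 8.111 days = 700790 s
n = 2π / 700790 s = 8.96586 × 10^-6 rad/s ≈ 8.966 × 10^-6 rad/s

Final answer: n = 8.966 × 10^-6 rad/s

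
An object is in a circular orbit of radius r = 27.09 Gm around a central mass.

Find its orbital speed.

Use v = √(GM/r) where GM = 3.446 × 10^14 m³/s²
r = 27.09 Gm = 2.709 × 10^10 m
GM = 3.446 × 10^14 m³/s²
GM/r = (3.446 × 10^14) / (2.709 × 10^10) = 12720.6 m²/s²
v = √(GM/r) = 112.785 m/s ≈ 112.8 m/s

Final answer: 112.8 m/s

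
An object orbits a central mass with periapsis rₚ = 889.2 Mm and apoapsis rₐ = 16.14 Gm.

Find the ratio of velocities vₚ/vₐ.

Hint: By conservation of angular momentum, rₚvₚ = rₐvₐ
rₚ = 889.2 Mm = 8.892 × 10^8 m
rₐ = 16.14 Gm = 1.614 × 10^10 m
rₚvₚ = rₐvₐ  ⇒  vₚ/vₐ = rₐ/rₚ
vₚ/vₐ = (1.614 × 10^10) / (8.892 × 10^8) = 18.1511

Final answer: vₚ/vₐ = 18.15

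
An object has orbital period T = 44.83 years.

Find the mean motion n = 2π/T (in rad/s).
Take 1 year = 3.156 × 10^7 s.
T = 44.83 years = 1.41483 × 10^9 s
n = 2π / (1.41483 × 10^9 s) = 4.44093 × 10^-9 rad/s ≈ 4.441 × 10^-9 rad/s

Final answer: n = 4.441 × 10^-9 rad/s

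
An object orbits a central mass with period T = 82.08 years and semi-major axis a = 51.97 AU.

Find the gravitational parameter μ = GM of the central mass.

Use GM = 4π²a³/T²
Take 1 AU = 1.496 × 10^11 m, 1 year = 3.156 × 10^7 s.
T = 82.08 years = 2.59044 × 10^9 s
a = 51.97 AU = 7.77471 × 10^12 m
a³ = 4.69951 × 10^38 m³
T² = 6.7104 × 10^18 s²
GM = 4π² × (4.69951 × 10^38) / (6.7104 × 10^18) = 2.7648 × 10^21 m³/s²
GM ≈ 2.765 × 10^21 m³/s²

Final answer: GM = 2.765 × 10^21 m³/s²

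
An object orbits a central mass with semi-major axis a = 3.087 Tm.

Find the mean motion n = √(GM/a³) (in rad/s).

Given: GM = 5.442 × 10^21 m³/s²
a = 3.087 Tm = 3.087 × 10^12 m
GM = 5.442 × 10^21 m³/s²
a³ = 2.94178 × 10^37 m³
GM/a³ = (5.442 × 10^21) / (2.94178 × 10^37) = 1.8499 × 10^-16 s⁻²
n = √(GM/a³) = 1.36011 × 10^-8 rad/s ≈ 1.36 × 10^-8 rad/s

Final answer: n = 1.36 × 10^-8 rad/s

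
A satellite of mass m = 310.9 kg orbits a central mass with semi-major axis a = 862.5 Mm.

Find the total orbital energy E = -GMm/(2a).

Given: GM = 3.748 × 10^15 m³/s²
a = 862.5 Mm = 8.625 × 10^8 m
GM = 3.748 × 10^15 m³/s²
2a = 1.725 × 10^9 m
GMm = 3.748 × 10^15 × 310.9 = 1.16525 × 10^18 m³·kg/s²
E = −GMm/(2a) = -6.75509 × 10^8 J ≈ -675.5 MJ

Final answer: -675.5 MJ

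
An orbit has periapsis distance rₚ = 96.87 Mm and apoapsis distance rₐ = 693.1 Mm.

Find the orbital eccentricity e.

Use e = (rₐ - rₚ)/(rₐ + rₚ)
rₚ = 96.87 Mm = 9.687 × 10^7 m
rₐ = 693.1 Mm = 6.931 × 10^8 m
rₐ − rₚ = 5.9623 × 10^8 m
rₐ + rₚ = 7.8997 × 10^8 m
e = (rₐ − rₚ)/(rₐ + rₚ) = 0.75475

Final answer: e = 0.7548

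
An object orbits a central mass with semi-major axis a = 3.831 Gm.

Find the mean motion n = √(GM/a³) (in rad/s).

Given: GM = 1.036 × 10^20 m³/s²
a = 3.831 Gm = 3.831 × 10^9 m
GM = 1.036 × 10^20 m³/s²
a³ = 5.62259 × 10^28 m³
GM/a³ = (1.036 × 10^20) / (5.62259 × 10^28) = 1.84257 × 10^-9 s⁻²
n = √(GM/a³) = 4.29251 × 10^-5 rad/s ≈ 4.293 × 10^-5 rad/s

Final answer: n = 4.293 × 10^-5 rad/s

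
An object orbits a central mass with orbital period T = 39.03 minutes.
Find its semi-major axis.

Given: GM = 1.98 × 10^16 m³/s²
T = 39.03 minutes = 2341.8 s
GM = 1.98 × 10^16 m³/s²
Kepler's third law: a³ = GM T² / (4π²)
T² = 5.48403 × 10^6 s²
a³ = (1.98 × 10^16) × (5.48403 × 10^6) / (4π²) = 2.75046 × 10^21 m³
a = (a³)^(1/3) = 1.4011 × 10^7 m ≈ 14.01 Mm

Final answer: 14.01 Mm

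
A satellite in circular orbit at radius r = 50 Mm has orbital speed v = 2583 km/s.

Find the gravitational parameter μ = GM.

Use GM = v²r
r = 50 Mm = 5 × 10^7 m
v = 2583 km/s = 2.583 × 10^6 m/s
v² = 6.67189 × 10^12 m²/s²
GM = v²r = 6.67189 × 10^12 × 5 × 10^7 = 3.33594 × 10^20 m³/s²
GM ≈ 3.336 × 10^20 m³/s²

Final answer: GM = 3.336 × 10^20 m³/s²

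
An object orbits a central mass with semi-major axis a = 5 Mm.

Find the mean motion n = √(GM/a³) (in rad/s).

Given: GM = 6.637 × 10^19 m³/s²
a = 5 Mm = 5 × 10^6 m
GM = 6.637 × 10^19 m³/s²
a³ = 1.25 × 10^20 m³
GM/a³ = (6.637 × 10^19) / (1.25 × 10^20) = 0.53096 s⁻²
n = √(GM/a³) = 0.72867 rad/s ≈ 0.7287 rad/s

Final answer: n = 0.7287 rad/s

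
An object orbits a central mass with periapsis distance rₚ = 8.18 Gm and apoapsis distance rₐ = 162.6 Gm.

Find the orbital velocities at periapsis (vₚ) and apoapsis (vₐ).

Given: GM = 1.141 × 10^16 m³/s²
rₚ = 8.18 Gm = 8.18 × 10^9 m
rₐ = 162.6 Gm = 1.626 × 10^11 m
GM = 1.141 × 10^16 m³/s²
a = (rₚ + rₐ)/2 = 8.539 × 10^10 m
Vis-viva: v² = GM (2/r − 1/a)
vₚ² = 1.141 × 10^16 × (2.44499 × 10^-10 − 1.1711 × 10^-11) = 2.65611 × 10^6 m²/s²
vₚ = 1629.76 m/s ≈ 1.63 km/s
vₐ² = 1.141 × 10^16 × (1.23001 × 10^-11 − 1.1711 × 10^-11) = 6722.2 m²/s²
vₐ = 81.989 m/s ≈ 81.99 m/s

Final answer: vₚ = 1.63 km/s, vₐ = 81.99 m/s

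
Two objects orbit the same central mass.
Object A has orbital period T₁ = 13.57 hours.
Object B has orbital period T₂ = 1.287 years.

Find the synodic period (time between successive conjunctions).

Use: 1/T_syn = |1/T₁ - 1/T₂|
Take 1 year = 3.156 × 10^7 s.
T₁ = 13.57 hours = 48852 s
T₂ = 1.287 years = 4.06177 × 10^7 s
1/T₁ = 2.047 × 10^-5 s⁻¹
1/T₂ = 2.46198 × 10^-8 s⁻¹
|1/T₁ − 1/T₂| = 2.04454 × 10^-5 s⁻¹
T_syn = 1 / |1/T₁ − 1/T₂| = 48910.8 s ≈ 13.59 hours

Final answer: T_syn = 13.59 hours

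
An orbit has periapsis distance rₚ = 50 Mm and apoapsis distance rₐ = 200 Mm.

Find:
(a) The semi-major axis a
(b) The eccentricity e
rₚ = 50 Mm = 5 × 10^7 m
rₐ = 200 Mm = 2 × 10^8 m
(a) a = (rₚ + rₐ)/2 = 1.25 × 10^8 m ≈ 125 Mm
(b) e = (rₐ − rₚ)/(rₐ + rₚ) = (1.5 × 10^8) / (2.5 × 10^8) = 0.6

Final answer:
(a) a = 125 Mm
(b) e = 0.6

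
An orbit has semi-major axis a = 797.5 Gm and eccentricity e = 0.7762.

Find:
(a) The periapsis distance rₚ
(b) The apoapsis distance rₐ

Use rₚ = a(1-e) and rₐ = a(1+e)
a = 797.5 Gm = 7.975 × 10^11 m
e = 0.7762:  1 − e = 0.2238,  1 + e = 1.7762
(a) rₚ = a(1 − e) = 7.975 × 10^11 m × 0.2238 = 1.7848 × 10^11 m ≈ 178.5 Gm
(b) rₐ = a(1 + e) = 7.975 × 10^11 m × 1.7762 = 1.41652 × 10^12 m ≈ 1.417 Tm

Final answer:
(a) rₚ = 178.5 Gm
(b) rₐ = 1.417 Tm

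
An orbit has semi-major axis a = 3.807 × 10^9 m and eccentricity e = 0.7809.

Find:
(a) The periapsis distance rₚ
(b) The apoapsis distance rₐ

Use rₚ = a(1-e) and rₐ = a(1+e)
a = 3.807 × 10^9 m
e = 0.7809:  1 − e = 0.2191,  1 + e = 1.7809
(a) rₚ = a(1 − e) = 3.807 × 10^9 m × 0.2191 = 8.34114 × 10^8 m ≈ 8.341 × 10^8 m
(b) rₐ = a(1 + e) = 3.807 × 10^9 m × 1.7809 = 6.77989 × 10^9 m ≈ 6.78 × 10^9 m

Final answer:
(a) rₚ = 8.341 × 10^8 m
(b) rₐ = 6.78 × 10^9 m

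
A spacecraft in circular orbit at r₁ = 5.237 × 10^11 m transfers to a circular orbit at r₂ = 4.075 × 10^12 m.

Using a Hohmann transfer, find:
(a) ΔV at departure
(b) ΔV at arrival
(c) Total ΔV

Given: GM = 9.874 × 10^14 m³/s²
r₁ = 5.237 × 10^11 m
r₂ = 4.075 × 10^12 m
GM = 9.874 × 10^14 m³/s²
Transfer ellipse: a_t = (r₁ + r₂)/2 = 2.29935 × 10^12 m
Circular speed at r₁: v₁ = √(GM/r₁) = 43.4215 m/s
Transfer speed at r₁ (periapsis): v₁ₜ = √(GM(2/r₁ − 1/a_t)) = 57.8052 m/s
(a) ΔV₁ = v₁ₜ − v₁ = 14.3836 m/s ≈ 14.38 m/s
Circular speed at r₂: v₂ = √(GM/r₂) = 15.5662 m/s
Transfer speed at r₂ (apoapsis): v₂ₜ = √(GM(2/r₂ − 1/a_t)) = 7.42885 m/s
(b) ΔV₂ = v₂ − v₂ₜ = 8.13736 m/s ≈ 8.137 m/s
(c) ΔV_total = ΔV₁ + ΔV₂ = 22.521 m/s ≈ 22.52 m/s

Final answer:
(a) ΔV₁ = 14.38 m/s
(b) ΔV₂ = 8.137 m/s
(c) ΔV_total = 22.52 m/s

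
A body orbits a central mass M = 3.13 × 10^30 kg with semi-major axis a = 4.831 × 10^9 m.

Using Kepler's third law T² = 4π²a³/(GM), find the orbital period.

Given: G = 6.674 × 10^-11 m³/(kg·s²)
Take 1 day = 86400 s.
M = 3.13 × 10^30 kg
GM = G × M = 6.674 × 10^-11 × 3.13 × 10^30 = 2.08896 × 10^20 m³/s²
a = 4.831 × 10^9 m
a³ = 1.12749 × 10^29 m³
T = 2π √(a³/GM) = 2π √((1.12749 × 10^29) / (2.08896 × 10^20)) = 2π × 23232.2 s
T = 145972 s ≈ 1.689 days

Final answer: 1.689 days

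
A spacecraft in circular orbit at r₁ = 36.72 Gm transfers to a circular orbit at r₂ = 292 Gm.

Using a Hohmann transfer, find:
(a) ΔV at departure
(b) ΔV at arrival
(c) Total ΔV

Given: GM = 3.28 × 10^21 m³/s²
r₁ = 36.72 Gm = 3.672 × 10^10 m
r₂ = 292 Gm = 2.92 × 10^11 m
GM = 3.28 × 10^21 m³/s²
Transfer ellipse: a_t = (r₁ + r₂)/2 = 1.6436 × 10^11 m
Circular speed at r₁: v₁ = √(GM/r₁) = 298872 m/s
Transfer speed at r₁ (periapsis): v₁ₜ = √(GM(2/r₁ − 1/a_t)) = 398363 m/s
(a) ΔV₁ = v₁ₜ − v₁ = 99490.7 m/s ≈ 99.49 km/s
Circular speed at r₂: v₂ = √(GM/r₂) = 105985 m/s
Transfer speed at r₂ (apoapsis): v₂ₜ = √(GM(2/r₂ − 1/a_t)) = 50095.5 m/s
(b) ΔV₂ = v₂ − v₂ₜ = 55889.8 m/s ≈ 55.89 km/s
(c) ΔV_total = ΔV₁ + ΔV₂ = 155380 m/s ≈ 155.4 km/s

Final answer:
(a) ΔV₁ = 99.49 km/s
(b) ΔV₂ = 55.89 km/s
(c) ΔV_total = 155.4 km/s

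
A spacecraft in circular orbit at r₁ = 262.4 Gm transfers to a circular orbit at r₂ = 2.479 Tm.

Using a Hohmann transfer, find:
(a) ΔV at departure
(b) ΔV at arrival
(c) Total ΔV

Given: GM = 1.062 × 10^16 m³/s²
r₁ = 262.4 Gm = 2.624 × 10^11 m
r₂ = 2.479 Tm = 2.479 × 10^12 m
GM = 1.062 × 10^16 m³/s²
Transfer ellipse: a_t = (r₁ + r₂)/2 = 1.3707 × 10^12 m
Circular speed at r₁: v₁ = √(GM/r₁) = 201.178 m/s
Transfer speed at r₁ (periapsis): v₁ₜ = √(GM(2/r₁ − 1/a_t)) = 270.55 m/s
(a) ΔV₁ = v₁ₜ − v₁ = 69.372 m/s ≈ 69.37 m/s
Circular speed at r₂: v₂ = √(GM/r₂) = 65.4522 m/s
Transfer speed at r₂ (apoapsis): v₂ₜ = √(GM(2/r₂ − 1/a_t)) = 28.6375 m/s
(b) ΔV₂ = v₂ − v₂ₜ = 36.8147 m/s ≈ 36.81 m/s
(c) ΔV_total = ΔV₁ + ΔV₂ = 106.187 m/s ≈ 106.2 m/s

Final answer:
(a) ΔV₁ = 69.37 m/s
(b) ΔV₂ = 36.81 m/s
(c) ΔV_total = 106.2 m/s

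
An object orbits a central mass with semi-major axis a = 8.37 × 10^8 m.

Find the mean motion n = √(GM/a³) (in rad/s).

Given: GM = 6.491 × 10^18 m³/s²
a = 8.37 × 10^8 m
GM = 6.491 × 10^18 m³/s²
a³ = 5.86376 × 10^26 m³
GM/a³ = (6.491 × 10^18) / (5.86376 × 10^26) = 1.10697 × 10^-8 s⁻²
n = √(GM/a³) = 0.000105213 rad/s ≈ 0.0001052 rad/s

Final answer: n = 0.0001052 rad/s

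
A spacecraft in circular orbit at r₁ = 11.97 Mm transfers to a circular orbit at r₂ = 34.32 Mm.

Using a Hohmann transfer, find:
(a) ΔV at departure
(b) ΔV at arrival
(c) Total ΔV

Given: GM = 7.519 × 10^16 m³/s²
r₁ = 11.97 Mm = 1.197 × 10^7 m
r₂ = 34.32 Mm = 3.432 × 10^7 m
GM = 7.519 × 10^16 m³/s²
Transfer ellipse: a_t = (r₁ + r₂)/2 = 2.3145 × 10^7 m
Circular speed at r₁: v₁ = √(GM/r₁) = 79256.1 m/s
Transfer speed at r₁ (periapsis): v₁ₜ = √(GM(2/r₁ − 1/a_t)) = 96511.3 m/s
(a) ΔV₁ = v₁ₜ − v₁ = 17255.1 m/s ≈ 17.26 km/s
Circular speed at r₂: v₂ = √(GM/r₂) = 46806.5 m/s
Transfer speed at r₂ (apoapsis): v₂ₜ = √(GM(2/r₂ − 1/a_t)) = 33660.8 m/s
(b) ΔV₂ = v₂ − v₂ₜ = 13145.7 m/s ≈ 13.15 km/s
(c) ΔV_total = ΔV₁ + ΔV₂ = 30400.8 m/s ≈ 30.4 km/s

Final answer:
(a) ΔV₁ = 17.26 km/s
(b) ΔV₂ = 13.15 km/s
(c) ΔV_total = 30.4 km/s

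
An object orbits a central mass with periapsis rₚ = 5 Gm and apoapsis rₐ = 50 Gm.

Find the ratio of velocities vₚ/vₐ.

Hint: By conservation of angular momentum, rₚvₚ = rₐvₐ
rₚ = 5 Gm = 5 × 10^9 m
rₐ = 50 Gm = 5 × 10^10 m
rₚvₚ = rₐvₐ  ⇒  vₚ/vₐ = rₐ/rₚ
vₚ/vₐ = (5 × 10^10) / (5 × 10^9) = 10

Final answer: vₚ/vₐ = 10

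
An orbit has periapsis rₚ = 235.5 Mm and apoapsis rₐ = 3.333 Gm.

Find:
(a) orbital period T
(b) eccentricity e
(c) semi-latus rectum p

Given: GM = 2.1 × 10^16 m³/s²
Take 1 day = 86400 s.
rₚ = 235.5 Mm = 2.355 × 10^8 m
rₐ = 3.333 Gm = 3.333 × 10^9 m
GM = 2.1 × 10^16 m³/s²
a = (rₚ + rₐ)/2 = 1.78425 × 10^9 m
e = (rₐ − rₚ)/(rₐ + rₚ) = (3.0975 × 10^9) / (3.5685 × 10^9) = 0.868012
(a) a³ = 5.68025 × 10^27 m³;  T = 2π √(a³/GM) = 2π × 520085 s = 3.26779 × 10^6 s ≈ 37.82 days
(b) e = 0.868012 ≈ 0.868
(c) 1 − e² = 0.246556;  p = a(1 − e²) = 1.78425 × 10^9 × 0.246556 = 4.39917 × 10^8 m ≈ 439.9 Mm

Final answer:
(a) orbital period T = 37.82 days
(b) eccentricity e = 0.868
(c) semi-latus rectum p = 439.9 Mm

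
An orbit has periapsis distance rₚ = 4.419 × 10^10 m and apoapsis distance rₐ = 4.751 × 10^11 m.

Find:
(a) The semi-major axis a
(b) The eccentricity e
rₚ = 4.419 × 10^10 m
rₐ = 4.751 × 10^11 m
(a) a = (rₚ + rₐ)/2 = 2.59645 × 10^11 m ≈ 2.596 × 10^11 m
(b) e = (rₐ − rₚ)/(rₐ + rₚ) = (4.3091 × 10^11) / (5.1929 × 10^11) = 0.829806

Final answer:
(a) a = 2.596 × 10^11 m
(b) e = 0.8298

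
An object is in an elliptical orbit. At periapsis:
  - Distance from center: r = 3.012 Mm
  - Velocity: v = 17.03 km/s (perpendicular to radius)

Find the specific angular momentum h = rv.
r = 3.012 Mm = 3.012 × 10^6 m
v = 17.03 km/s = 17030 m/s
h = rv = 3.012 × 10^6 × 17030 = 5.12944 × 10^10 m²/s ≈ 5.129 × 10^10 m²/s

Final answer: h = 5.129 × 10^10 m²/s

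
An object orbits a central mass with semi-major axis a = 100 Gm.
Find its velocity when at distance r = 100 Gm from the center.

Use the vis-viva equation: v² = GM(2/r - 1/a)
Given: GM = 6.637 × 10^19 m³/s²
a = 100 Gm = 1 × 10^11 m
r = 100 Gm = 1 × 10^11 m
GM = 6.637 × 10^19 m³/s²
2/r − 1/a = 2 × 10^-11 − 1 × 10^-11 = 1 × 10^-11 m⁻¹
v² = GM (2/r − 1/a) = 6.637 × 10^8 m²/s²
v = 25762.4 m/s ≈ 25.76 km/s

Final answer: 25.76 km/s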